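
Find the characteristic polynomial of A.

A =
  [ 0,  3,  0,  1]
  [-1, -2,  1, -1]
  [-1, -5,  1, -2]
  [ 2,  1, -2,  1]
x^4

Expanding det(x·I − A) (e.g. by cofactor expansion or by noting that A is similar to its Jordan form J, which has the same characteristic polynomial as A) gives
  χ_A(x) = x^4
which factors as x^4. The eigenvalues (with algebraic multiplicities) are λ = 0 with multiplicity 4.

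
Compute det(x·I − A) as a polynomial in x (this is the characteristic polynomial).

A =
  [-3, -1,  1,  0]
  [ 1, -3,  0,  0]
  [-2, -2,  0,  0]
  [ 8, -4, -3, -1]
x^4 + 7*x^3 + 18*x^2 + 20*x + 8

Expanding det(x·I − A) (e.g. by cofactor expansion or by noting that A is similar to its Jordan form J, which has the same characteristic polynomial as A) gives
  χ_A(x) = x^4 + 7*x^3 + 18*x^2 + 20*x + 8
which factors as (x + 1)*(x + 2)^3. The eigenvalues (with algebraic multiplicities) are λ = -2 with multiplicity 3, λ = -1 with multiplicity 1.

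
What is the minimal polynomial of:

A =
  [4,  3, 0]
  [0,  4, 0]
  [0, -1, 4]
x^2 - 8*x + 16

The characteristic polynomial is χ_A(x) = (x - 4)^3, so the eigenvalues are known. The minimal polynomial is
  m_A(x) = Π_λ (x − λ)^{k_λ}
where k_λ is the size of the *largest* Jordan block for λ (equivalently, the smallest k with (A − λI)^k v = 0 for every generalised eigenvector v of λ).

  λ = 4: largest Jordan block has size 2, contributing (x − 4)^2

So m_A(x) = (x - 4)^2 = x^2 - 8*x + 16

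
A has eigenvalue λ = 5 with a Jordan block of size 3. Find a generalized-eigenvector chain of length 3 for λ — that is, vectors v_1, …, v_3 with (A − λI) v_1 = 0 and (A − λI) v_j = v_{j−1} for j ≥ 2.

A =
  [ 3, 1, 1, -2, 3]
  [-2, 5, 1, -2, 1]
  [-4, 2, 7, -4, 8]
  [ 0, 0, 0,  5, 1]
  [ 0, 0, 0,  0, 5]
A Jordan chain for λ = 5 of length 3:
v_1 = (-2, 0, -4, 0, 0)ᵀ
v_2 = (-2, -2, -4, 0, 0)ᵀ
v_3 = (1, 0, 0, 0, 0)ᵀ

Let N = A − (5)·I. We want v_3 with N^3 v_3 = 0 but N^2 v_3 ≠ 0; then v_{j-1} := N · v_j for j = 3, …, 2.

Pick v_3 = (1, 0, 0, 0, 0)ᵀ.
Then v_2 = N · v_3 = (-2, -2, -4, 0, 0)ᵀ.
Then v_1 = N · v_2 = (-2, 0, -4, 0, 0)ᵀ.

Sanity check: (A − (5)·I) v_1 = (0, 0, 0, 0, 0)ᵀ = 0. ✓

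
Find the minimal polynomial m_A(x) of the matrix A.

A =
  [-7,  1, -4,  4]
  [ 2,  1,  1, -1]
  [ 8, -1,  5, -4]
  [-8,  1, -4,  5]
x^3 - 3*x^2 + 3*x - 1

The characteristic polynomial is χ_A(x) = (x - 1)^4, so the eigenvalues are known. The minimal polynomial is
  m_A(x) = Π_λ (x − λ)^{k_λ}
where k_λ is the size of the *largest* Jordan block for λ (equivalently, the smallest k with (A − λI)^k v = 0 for every generalised eigenvector v of λ).

  λ = 1: largest Jordan block has size 3, contributing (x − 1)^3

So m_A(x) = (x - 1)^3 = x^3 - 3*x^2 + 3*x - 1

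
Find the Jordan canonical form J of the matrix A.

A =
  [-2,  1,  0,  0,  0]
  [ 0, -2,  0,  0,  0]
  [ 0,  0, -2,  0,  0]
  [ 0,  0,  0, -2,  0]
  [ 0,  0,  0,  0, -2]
J_2(-2) ⊕ J_1(-2) ⊕ J_1(-2) ⊕ J_1(-2)

The characteristic polynomial is
  det(x·I − A) = x^5 + 10*x^4 + 40*x^3 + 80*x^2 + 80*x + 32 = (x + 2)^5

Eigenvalues and multiplicities (the geometric multiplicity of λ is n − rank(A − λI), which equals the number of Jordan blocks for λ):
  λ = -2: algebraic multiplicity = 5, geometric multiplicity = 4

Determining the block sizes for each eigenvalue:
  λ = -2: 4 blocks summing to 5 forces exactly one block of size 2 and the rest size 1 → block sizes [2, 1, 1, 1]

Assembling the blocks gives a Jordan form
J =
  [-2,  1,  0,  0,  0]
  [ 0, -2,  0,  0,  0]
  [ 0,  0, -2,  0,  0]
  [ 0,  0,  0, -2,  0]
  [ 0,  0,  0,  0, -2]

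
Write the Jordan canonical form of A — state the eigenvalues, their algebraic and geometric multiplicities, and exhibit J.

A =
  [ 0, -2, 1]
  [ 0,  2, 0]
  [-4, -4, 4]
J_2(2) ⊕ J_1(2)

The characteristic polynomial is
  det(x·I − A) = x^3 - 6*x^2 + 12*x - 8 = (x - 2)^3

Eigenvalues and multiplicities (the geometric multiplicity of λ is n − rank(A − λI), which equals the number of Jordan blocks for λ):
  λ = 2: algebraic multiplicity = 3, geometric multiplicity = 2

Determining the block sizes for each eigenvalue:
  λ = 2: 2 blocks summing to 3 forces exactly one block of size 2 and the rest size 1 → block sizes [2, 1]

Assembling the blocks gives a Jordan form
J =
  [2, 1, 0]
  [0, 2, 0]
  [0, 0, 2]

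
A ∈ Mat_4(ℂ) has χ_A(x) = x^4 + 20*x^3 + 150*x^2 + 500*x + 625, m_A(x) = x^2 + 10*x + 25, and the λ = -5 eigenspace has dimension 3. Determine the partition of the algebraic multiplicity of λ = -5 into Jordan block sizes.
Block sizes for λ = -5: [2, 1, 1]

Step 1 — from the characteristic polynomial, algebraic multiplicity of λ = -5 is 4. From dim ker(A − (-5)·I) = 3, there are exactly 3 Jordan blocks for λ = -5.
Step 2 — from the minimal polynomial, the factor (x + 5)^2 tells us the largest block for λ = -5 has size 2.
Step 3 — with total size 4, 3 blocks, and largest block 2, the block sizes (in nonincreasing order) are [2, 1, 1].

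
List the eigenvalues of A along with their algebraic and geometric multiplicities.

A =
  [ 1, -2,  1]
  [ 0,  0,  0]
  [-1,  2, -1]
λ = 0: alg = 3, geom = 2

Step 1 — factor the characteristic polynomial to read off the algebraic multiplicities:
  χ_A(x) = x^3

Step 2 — compute geometric multiplicities via the rank-nullity identity g(λ) = n − rank(A − λI):
  rank(A − (0)·I) = 1, so dim ker(A − (0)·I) = n − 1 = 2

Summary:
  λ = 0: algebraic multiplicity = 3, geometric multiplicity = 2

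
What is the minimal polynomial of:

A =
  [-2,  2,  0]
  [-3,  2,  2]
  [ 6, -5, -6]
x^3 + 6*x^2 + 12*x + 8

The characteristic polynomial is χ_A(x) = (x + 2)^3, so the eigenvalues are known. The minimal polynomial is
  m_A(x) = Π_λ (x − λ)^{k_λ}
where k_λ is the size of the *largest* Jordan block for λ (equivalently, the smallest k with (A − λI)^k v = 0 for every generalised eigenvector v of λ).

  λ = -2: largest Jordan block has size 3, contributing (x + 2)^3

So m_A(x) = (x + 2)^3 = x^3 + 6*x^2 + 12*x + 8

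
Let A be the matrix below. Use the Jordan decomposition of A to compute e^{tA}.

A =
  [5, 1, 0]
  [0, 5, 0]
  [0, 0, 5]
e^{tA} =
  [exp(5*t), t*exp(5*t), 0]
  [0, exp(5*t), 0]
  [0, 0, exp(5*t)]

Strategy: write A = P · J · P⁻¹ where J is a Jordan canonical form, so e^{tA} = P · e^{tJ} · P⁻¹, and e^{tJ} can be computed block-by-block.

A has Jordan form
J =
  [5, 1, 0]
  [0, 5, 0]
  [0, 0, 5]
(up to reordering of blocks).

Per-block formulas:
  For a 1×1 block at λ = 5: exp(t · [5]) = [e^(5t)].
  For a 2×2 Jordan block J_2(5): exp(t · J_2(5)) = e^(5t)·(I + t·N), where N is the 2×2 nilpotent shift.

After assembling e^{tJ} and conjugating by P, we get:

e^{tA} =
  [exp(5*t), t*exp(5*t), 0]
  [0, exp(5*t), 0]
  [0, 0, exp(5*t)]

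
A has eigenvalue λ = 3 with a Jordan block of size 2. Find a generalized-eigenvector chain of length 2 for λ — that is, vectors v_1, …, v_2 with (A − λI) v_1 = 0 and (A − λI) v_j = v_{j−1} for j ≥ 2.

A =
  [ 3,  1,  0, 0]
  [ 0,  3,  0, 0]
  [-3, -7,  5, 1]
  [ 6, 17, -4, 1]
A Jordan chain for λ = 3 of length 2:
v_1 = (0, 0, -3, 6)ᵀ
v_2 = (1, 0, 0, 0)ᵀ

Let N = A − (3)·I. We want v_2 with N^2 v_2 = 0 but N^1 v_2 ≠ 0; then v_{j-1} := N · v_j for j = 2, …, 2.

Pick v_2 = (1, 0, 0, 0)ᵀ.
Then v_1 = N · v_2 = (0, 0, -3, 6)ᵀ.

Sanity check: (A − (3)·I) v_1 = (0, 0, 0, 0)ᵀ = 0. ✓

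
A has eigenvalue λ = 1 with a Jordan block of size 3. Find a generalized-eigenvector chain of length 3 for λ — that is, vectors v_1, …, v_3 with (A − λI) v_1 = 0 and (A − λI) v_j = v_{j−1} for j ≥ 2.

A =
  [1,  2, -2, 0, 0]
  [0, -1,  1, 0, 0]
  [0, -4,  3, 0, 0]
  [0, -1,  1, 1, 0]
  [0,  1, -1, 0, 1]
A Jordan chain for λ = 1 of length 3:
v_1 = (4, 0, 0, -2, 2)ᵀ
v_2 = (2, -2, -4, -1, 1)ᵀ
v_3 = (0, 1, 0, 0, 0)ᵀ

Let N = A − (1)·I. We want v_3 with N^3 v_3 = 0 but N^2 v_3 ≠ 0; then v_{j-1} := N · v_j for j = 3, …, 2.

Pick v_3 = (0, 1, 0, 0, 0)ᵀ.
Then v_2 = N · v_3 = (2, -2, -4, -1, 1)ᵀ.
Then v_1 = N · v_2 = (4, 0, 0, -2, 2)ᵀ.

Sanity check: (A − (1)·I) v_1 = (0, 0, 0, 0, 0)ᵀ = 0. ✓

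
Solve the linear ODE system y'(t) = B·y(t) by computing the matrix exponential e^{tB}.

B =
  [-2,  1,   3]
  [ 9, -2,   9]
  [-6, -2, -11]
e^{tB} =
  [3*t*exp(-5*t) + exp(-5*t), t*exp(-5*t), 3*t*exp(-5*t)]
  [9*t*exp(-5*t), 3*t*exp(-5*t) + exp(-5*t), 9*t*exp(-5*t)]
  [-6*t*exp(-5*t), -2*t*exp(-5*t), -6*t*exp(-5*t) + exp(-5*t)]

Strategy: write B = P · J · P⁻¹ where J is a Jordan canonical form, so e^{tB} = P · e^{tJ} · P⁻¹, and e^{tJ} can be computed block-by-block.

B has Jordan form
J =
  [-5,  1,  0]
  [ 0, -5,  0]
  [ 0,  0, -5]
(up to reordering of blocks).

Per-block formulas:
  For a 1×1 block at λ = -5: exp(t · [-5]) = [e^(-5t)].
  For a 2×2 Jordan block J_2(-5): exp(t · J_2(-5)) = e^(-5t)·(I + t·N), where N is the 2×2 nilpotent shift.

After assembling e^{tJ} and conjugating by P, we get:

e^{tB} =
  [3*t*exp(-5*t) + exp(-5*t), t*exp(-5*t), 3*t*exp(-5*t)]
  [9*t*exp(-5*t), 3*t*exp(-5*t) + exp(-5*t), 9*t*exp(-5*t)]
  [-6*t*exp(-5*t), -2*t*exp(-5*t), -6*t*exp(-5*t) + exp(-5*t)]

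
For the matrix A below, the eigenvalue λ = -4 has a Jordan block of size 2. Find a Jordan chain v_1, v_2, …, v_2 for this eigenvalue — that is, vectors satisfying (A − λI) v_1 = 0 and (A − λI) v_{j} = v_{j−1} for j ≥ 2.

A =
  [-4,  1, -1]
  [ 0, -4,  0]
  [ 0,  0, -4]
A Jordan chain for λ = -4 of length 2:
v_1 = (1, 0, 0)ᵀ
v_2 = (0, 1, 0)ᵀ

Let N = A − (-4)·I. We want v_2 with N^2 v_2 = 0 but N^1 v_2 ≠ 0; then v_{j-1} := N · v_j for j = 2, …, 2.

Pick v_2 = (0, 1, 0)ᵀ.
Then v_1 = N · v_2 = (1, 0, 0)ᵀ.

Sanity check: (A − (-4)·I) v_1 = (0, 0, 0)ᵀ = 0. ✓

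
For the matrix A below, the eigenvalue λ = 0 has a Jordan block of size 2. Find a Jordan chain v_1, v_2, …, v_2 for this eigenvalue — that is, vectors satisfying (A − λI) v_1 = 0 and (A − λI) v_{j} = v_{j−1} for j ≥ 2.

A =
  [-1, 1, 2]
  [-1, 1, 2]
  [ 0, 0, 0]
A Jordan chain for λ = 0 of length 2:
v_1 = (-1, -1, 0)ᵀ
v_2 = (1, 0, 0)ᵀ

Let N = A − (0)·I. We want v_2 with N^2 v_2 = 0 but N^1 v_2 ≠ 0; then v_{j-1} := N · v_j for j = 2, …, 2.

Pick v_2 = (1, 0, 0)ᵀ.
Then v_1 = N · v_2 = (-1, -1, 0)ᵀ.

Sanity check: (A − (0)·I) v_1 = (0, 0, 0)ᵀ = 0. ✓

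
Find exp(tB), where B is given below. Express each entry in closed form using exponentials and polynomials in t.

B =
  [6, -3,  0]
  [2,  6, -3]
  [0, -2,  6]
e^{tB} =
  [-3*t^2*exp(6*t) + exp(6*t), -3*t*exp(6*t), 9*t^2*exp(6*t)/2]
  [2*t*exp(6*t), exp(6*t), -3*t*exp(6*t)]
  [-2*t^2*exp(6*t), -2*t*exp(6*t), 3*t^2*exp(6*t) + exp(6*t)]

Strategy: write B = P · J · P⁻¹ where J is a Jordan canonical form, so e^{tB} = P · e^{tJ} · P⁻¹, and e^{tJ} can be computed block-by-block.

B has Jordan form
J =
  [6, 1, 0]
  [0, 6, 1]
  [0, 0, 6]
(up to reordering of blocks).

Per-block formulas:
  For a 3×3 Jordan block J_3(6): exp(t · J_3(6)) = e^(6t)·(I + t·N + (t^2/2)·N^2), where N is the 3×3 nilpotent shift.

After assembling e^{tJ} and conjugating by P, we get:

e^{tB} =
  [-3*t^2*exp(6*t) + exp(6*t), -3*t*exp(6*t), 9*t^2*exp(6*t)/2]
  [2*t*exp(6*t), exp(6*t), -3*t*exp(6*t)]
  [-2*t^2*exp(6*t), -2*t*exp(6*t), 3*t^2*exp(6*t) + exp(6*t)]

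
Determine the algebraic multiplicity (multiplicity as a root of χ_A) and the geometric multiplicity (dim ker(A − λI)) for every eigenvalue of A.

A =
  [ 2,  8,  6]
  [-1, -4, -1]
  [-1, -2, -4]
λ = -2: alg = 3, geom = 1

Step 1 — factor the characteristic polynomial to read off the algebraic multiplicities:
  χ_A(x) = (x + 2)^3

Step 2 — compute geometric multiplicities via the rank-nullity identity g(λ) = n − rank(A − λI):
  rank(A − (-2)·I) = 2, so dim ker(A − (-2)·I) = n − 2 = 1

Summary:
  λ = -2: algebraic multiplicity = 3, geometric multiplicity = 1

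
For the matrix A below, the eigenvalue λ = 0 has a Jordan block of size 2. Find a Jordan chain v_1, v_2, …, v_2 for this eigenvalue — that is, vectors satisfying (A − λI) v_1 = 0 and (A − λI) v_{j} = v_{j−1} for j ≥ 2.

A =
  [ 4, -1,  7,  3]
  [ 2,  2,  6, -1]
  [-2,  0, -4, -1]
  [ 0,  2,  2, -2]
A Jordan chain for λ = 0 of length 2:
v_1 = (4, 2, -2, 0)ᵀ
v_2 = (1, 0, 0, 0)ᵀ

Let N = A − (0)·I. We want v_2 with N^2 v_2 = 0 but N^1 v_2 ≠ 0; then v_{j-1} := N · v_j for j = 2, …, 2.

Pick v_2 = (1, 0, 0, 0)ᵀ.
Then v_1 = N · v_2 = (4, 2, -2, 0)ᵀ.

Sanity check: (A − (0)·I) v_1 = (0, 0, 0, 0)ᵀ = 0. ✓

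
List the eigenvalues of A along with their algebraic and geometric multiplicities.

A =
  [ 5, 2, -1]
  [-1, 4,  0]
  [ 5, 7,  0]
λ = 3: alg = 3, geom = 1

Step 1 — factor the characteristic polynomial to read off the algebraic multiplicities:
  χ_A(x) = (x - 3)^3

Step 2 — compute geometric multiplicities via the rank-nullity identity g(λ) = n − rank(A − λI):
  rank(A − (3)·I) = 2, so dim ker(A − (3)·I) = n − 2 = 1

Summary:
  λ = 3: algebraic multiplicity = 3, geometric multiplicity = 1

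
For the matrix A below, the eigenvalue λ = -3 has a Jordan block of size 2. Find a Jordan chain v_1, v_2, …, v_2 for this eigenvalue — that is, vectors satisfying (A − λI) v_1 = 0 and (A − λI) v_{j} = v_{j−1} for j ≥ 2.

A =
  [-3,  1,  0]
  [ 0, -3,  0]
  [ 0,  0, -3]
A Jordan chain for λ = -3 of length 2:
v_1 = (1, 0, 0)ᵀ
v_2 = (0, 1, 0)ᵀ

Let N = A − (-3)·I. We want v_2 with N^2 v_2 = 0 but N^1 v_2 ≠ 0; then v_{j-1} := N · v_j for j = 2, …, 2.

Pick v_2 = (0, 1, 0)ᵀ.
Then v_1 = N · v_2 = (1, 0, 0)ᵀ.

Sanity check: (A − (-3)·I) v_1 = (0, 0, 0)ᵀ = 0. ✓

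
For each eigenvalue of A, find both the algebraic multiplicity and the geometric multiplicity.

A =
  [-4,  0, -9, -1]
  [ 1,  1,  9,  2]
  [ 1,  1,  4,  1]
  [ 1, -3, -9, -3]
λ = -2: alg = 2, geom = 1; λ = 1: alg = 2, geom = 1

Step 1 — factor the characteristic polynomial to read off the algebraic multiplicities:
  χ_A(x) = (x - 1)^2*(x + 2)^2

Step 2 — compute geometric multiplicities via the rank-nullity identity g(λ) = n − rank(A − λI):
  rank(A − (-2)·I) = 3, so dim ker(A − (-2)·I) = n − 3 = 1
  rank(A − (1)·I) = 3, so dim ker(A − (1)·I) = n − 3 = 1

Summary:
  λ = -2: algebraic multiplicity = 2, geometric multiplicity = 1
  λ = 1: algebraic multiplicity = 2, geometric multiplicity = 1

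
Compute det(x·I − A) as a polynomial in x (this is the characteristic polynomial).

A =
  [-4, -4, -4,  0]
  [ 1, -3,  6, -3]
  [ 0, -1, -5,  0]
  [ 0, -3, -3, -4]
x^4 + 16*x^3 + 96*x^2 + 256*x + 256

Expanding det(x·I − A) (e.g. by cofactor expansion or by noting that A is similar to its Jordan form J, which has the same characteristic polynomial as A) gives
  χ_A(x) = x^4 + 16*x^3 + 96*x^2 + 256*x + 256
which factors as (x + 4)^4. The eigenvalues (with algebraic multiplicities) are λ = -4 with multiplicity 4.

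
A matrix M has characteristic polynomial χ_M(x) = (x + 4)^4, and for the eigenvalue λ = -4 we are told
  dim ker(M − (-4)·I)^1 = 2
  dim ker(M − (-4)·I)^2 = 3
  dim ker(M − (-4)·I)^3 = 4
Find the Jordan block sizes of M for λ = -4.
Block sizes for λ = -4: [3, 1]

From the dimensions of kernels of powers, the number of Jordan blocks of size at least j is d_j − d_{j−1} where d_j = dim ker(N^j) (with d_0 = 0). Computing the differences gives [2, 1, 1].
The number of blocks of size exactly k is (#blocks of size ≥ k) − (#blocks of size ≥ k + 1), so the partition is: 1 block(s) of size 1, 1 block(s) of size 3.
In nonincreasing order the block sizes are [3, 1].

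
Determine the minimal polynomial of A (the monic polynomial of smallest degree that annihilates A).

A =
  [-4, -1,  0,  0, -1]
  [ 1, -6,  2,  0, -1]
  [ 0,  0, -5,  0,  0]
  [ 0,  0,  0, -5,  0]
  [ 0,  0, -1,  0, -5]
x^3 + 15*x^2 + 75*x + 125

The characteristic polynomial is χ_A(x) = (x + 5)^5, so the eigenvalues are known. The minimal polynomial is
  m_A(x) = Π_λ (x − λ)^{k_λ}
where k_λ is the size of the *largest* Jordan block for λ (equivalently, the smallest k with (A − λI)^k v = 0 for every generalised eigenvector v of λ).

  λ = -5: largest Jordan block has size 3, contributing (x + 5)^3

So m_A(x) = (x + 5)^3 = x^3 + 15*x^2 + 75*x + 125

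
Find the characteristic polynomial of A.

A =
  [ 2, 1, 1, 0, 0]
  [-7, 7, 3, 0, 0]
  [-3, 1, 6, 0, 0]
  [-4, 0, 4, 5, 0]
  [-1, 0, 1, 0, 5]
x^5 - 25*x^4 + 250*x^3 - 1250*x^2 + 3125*x - 3125

Expanding det(x·I − A) (e.g. by cofactor expansion or by noting that A is similar to its Jordan form J, which has the same characteristic polynomial as A) gives
  χ_A(x) = x^5 - 25*x^4 + 250*x^3 - 1250*x^2 + 3125*x - 3125
which factors as (x - 5)^5. The eigenvalues (with algebraic multiplicities) are λ = 5 with multiplicity 5.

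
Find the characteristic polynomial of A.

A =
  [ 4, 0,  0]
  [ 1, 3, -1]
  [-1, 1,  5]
x^3 - 12*x^2 + 48*x - 64

Expanding det(x·I − A) (e.g. by cofactor expansion or by noting that A is similar to its Jordan form J, which has the same characteristic polynomial as A) gives
  χ_A(x) = x^3 - 12*x^2 + 48*x - 64
which factors as (x - 4)^3. The eigenvalues (with algebraic multiplicities) are λ = 4 with multiplicity 3.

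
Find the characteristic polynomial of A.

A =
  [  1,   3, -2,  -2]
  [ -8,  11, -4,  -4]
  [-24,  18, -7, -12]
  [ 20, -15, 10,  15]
x^4 - 20*x^3 + 150*x^2 - 500*x + 625

Expanding det(x·I − A) (e.g. by cofactor expansion or by noting that A is similar to its Jordan form J, which has the same characteristic polynomial as A) gives
  χ_A(x) = x^4 - 20*x^3 + 150*x^2 - 500*x + 625
which factors as (x - 5)^4. The eigenvalues (with algebraic multiplicities) are λ = 5 with multiplicity 4.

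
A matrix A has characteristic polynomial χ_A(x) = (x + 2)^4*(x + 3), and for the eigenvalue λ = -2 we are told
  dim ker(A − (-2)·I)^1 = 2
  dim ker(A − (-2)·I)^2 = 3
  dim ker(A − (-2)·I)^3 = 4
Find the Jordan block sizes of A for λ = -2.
Block sizes for λ = -2: [3, 1]

From the dimensions of kernels of powers, the number of Jordan blocks of size at least j is d_j − d_{j−1} where d_j = dim ker(N^j) (with d_0 = 0). Computing the differences gives [2, 1, 1].
The number of blocks of size exactly k is (#blocks of size ≥ k) − (#blocks of size ≥ k + 1), so the partition is: 1 block(s) of size 1, 1 block(s) of size 3.
In nonincreasing order the block sizes are [3, 1].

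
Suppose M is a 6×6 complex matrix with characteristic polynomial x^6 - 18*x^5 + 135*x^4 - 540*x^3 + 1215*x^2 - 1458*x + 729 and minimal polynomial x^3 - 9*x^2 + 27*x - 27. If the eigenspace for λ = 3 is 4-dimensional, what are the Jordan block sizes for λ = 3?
Block sizes for λ = 3: [3, 1, 1, 1]

Step 1 — from the characteristic polynomial, algebraic multiplicity of λ = 3 is 6. From dim ker(M − (3)·I) = 4, there are exactly 4 Jordan blocks for λ = 3.
Step 2 — from the minimal polynomial, the factor (x − 3)^3 tells us the largest block for λ = 3 has size 3.
Step 3 — with total size 6, 4 blocks, and largest block 3, the block sizes (in nonincreasing order) are [3, 1, 1, 1].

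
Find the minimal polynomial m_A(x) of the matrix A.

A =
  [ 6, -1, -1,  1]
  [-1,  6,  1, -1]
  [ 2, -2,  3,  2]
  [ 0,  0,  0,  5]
x^2 - 10*x + 25

The characteristic polynomial is χ_A(x) = (x - 5)^4, so the eigenvalues are known. The minimal polynomial is
  m_A(x) = Π_λ (x − λ)^{k_λ}
where k_λ is the size of the *largest* Jordan block for λ (equivalently, the smallest k with (A − λI)^k v = 0 for every generalised eigenvector v of λ).

  λ = 5: largest Jordan block has size 2, contributing (x − 5)^2

So m_A(x) = (x - 5)^2 = x^2 - 10*x + 25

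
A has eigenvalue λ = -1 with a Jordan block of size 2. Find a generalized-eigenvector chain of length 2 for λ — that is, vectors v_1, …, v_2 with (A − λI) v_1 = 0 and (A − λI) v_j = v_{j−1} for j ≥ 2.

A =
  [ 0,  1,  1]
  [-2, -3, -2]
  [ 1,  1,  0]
A Jordan chain for λ = -1 of length 2:
v_1 = (1, -2, 1)ᵀ
v_2 = (1, 0, 0)ᵀ

Let N = A − (-1)·I. We want v_2 with N^2 v_2 = 0 but N^1 v_2 ≠ 0; then v_{j-1} := N · v_j for j = 2, …, 2.

Pick v_2 = (1, 0, 0)ᵀ.
Then v_1 = N · v_2 = (1, -2, 1)ᵀ.

Sanity check: (A − (-1)·I) v_1 = (0, 0, 0)ᵀ = 0. ✓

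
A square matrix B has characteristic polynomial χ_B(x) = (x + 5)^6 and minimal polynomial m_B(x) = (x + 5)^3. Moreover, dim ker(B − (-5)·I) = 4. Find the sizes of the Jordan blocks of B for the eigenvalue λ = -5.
Block sizes for λ = -5: [3, 1, 1, 1]

Step 1 — from the characteristic polynomial, algebraic multiplicity of λ = -5 is 6. From dim ker(B − (-5)·I) = 4, there are exactly 4 Jordan blocks for λ = -5.
Step 2 — from the minimal polynomial, the factor (x + 5)^3 tells us the largest block for λ = -5 has size 3.
Step 3 — with total size 6, 4 blocks, and largest block 3, the block sizes (in nonincreasing order) are [3, 1, 1, 1].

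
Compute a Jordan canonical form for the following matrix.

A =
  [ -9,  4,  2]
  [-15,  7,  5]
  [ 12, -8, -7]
J_2(-3) ⊕ J_1(-3)

The characteristic polynomial is
  det(x·I − A) = x^3 + 9*x^2 + 27*x + 27 = (x + 3)^3

Eigenvalues and multiplicities (the geometric multiplicity of λ is n − rank(A − λI), which equals the number of Jordan blocks for λ):
  λ = -3: algebraic multiplicity = 3, geometric multiplicity = 2

Determining the block sizes for each eigenvalue:
  λ = -3: 2 blocks summing to 3 forces exactly one block of size 2 and the rest size 1 → block sizes [2, 1]

Assembling the blocks gives a Jordan form
J =
  [-3,  1,  0]
  [ 0, -3,  0]
  [ 0,  0, -3]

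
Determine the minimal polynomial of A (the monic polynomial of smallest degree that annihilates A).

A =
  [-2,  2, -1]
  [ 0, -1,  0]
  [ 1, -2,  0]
x^2 + 2*x + 1

The characteristic polynomial is χ_A(x) = (x + 1)^3, so the eigenvalues are known. The minimal polynomial is
  m_A(x) = Π_λ (x − λ)^{k_λ}
where k_λ is the size of the *largest* Jordan block for λ (equivalently, the smallest k with (A − λI)^k v = 0 for every generalised eigenvector v of λ).

  λ = -1: largest Jordan block has size 2, contributing (x + 1)^2

So m_A(x) = (x + 1)^2 = x^2 + 2*x + 1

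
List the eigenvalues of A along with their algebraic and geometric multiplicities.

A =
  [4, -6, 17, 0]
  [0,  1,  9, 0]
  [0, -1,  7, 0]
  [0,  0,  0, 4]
λ = 4: alg = 4, geom = 2

Step 1 — factor the characteristic polynomial to read off the algebraic multiplicities:
  χ_A(x) = (x - 4)^4

Step 2 — compute geometric multiplicities via the rank-nullity identity g(λ) = n − rank(A − λI):
  rank(A − (4)·I) = 2, so dim ker(A − (4)·I) = n − 2 = 2

Summary:
  λ = 4: algebraic multiplicity = 4, geometric multiplicity = 2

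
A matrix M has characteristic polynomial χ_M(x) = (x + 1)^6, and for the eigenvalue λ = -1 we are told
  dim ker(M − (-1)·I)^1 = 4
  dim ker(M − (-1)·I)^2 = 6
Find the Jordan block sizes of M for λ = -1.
Block sizes for λ = -1: [2, 2, 1, 1]

From the dimensions of kernels of powers, the number of Jordan blocks of size at least j is d_j − d_{j−1} where d_j = dim ker(N^j) (with d_0 = 0). Computing the differences gives [4, 2].
The number of blocks of size exactly k is (#blocks of size ≥ k) − (#blocks of size ≥ k + 1), so the partition is: 2 block(s) of size 1, 2 block(s) of size 2.
In nonincreasing order the block sizes are [2, 2, 1, 1].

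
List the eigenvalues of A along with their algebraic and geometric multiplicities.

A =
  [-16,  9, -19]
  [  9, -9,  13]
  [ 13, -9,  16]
λ = -3: alg = 3, geom = 1

Step 1 — factor the characteristic polynomial to read off the algebraic multiplicities:
  χ_A(x) = (x + 3)^3

Step 2 — compute geometric multiplicities via the rank-nullity identity g(λ) = n − rank(A − λI):
  rank(A − (-3)·I) = 2, so dim ker(A − (-3)·I) = n − 2 = 1

Summary:
  λ = -3: algebraic multiplicity = 3, geometric multiplicity = 1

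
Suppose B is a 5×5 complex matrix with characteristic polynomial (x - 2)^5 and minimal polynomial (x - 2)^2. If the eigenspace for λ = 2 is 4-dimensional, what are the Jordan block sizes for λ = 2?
Block sizes for λ = 2: [2, 1, 1, 1]

Step 1 — from the characteristic polynomial, algebraic multiplicity of λ = 2 is 5. From dim ker(B − (2)·I) = 4, there are exactly 4 Jordan blocks for λ = 2.
Step 2 — from the minimal polynomial, the factor (x − 2)^2 tells us the largest block for λ = 2 has size 2.
Step 3 — with total size 5, 4 blocks, and largest block 2, the block sizes (in nonincreasing order) are [2, 1, 1, 1].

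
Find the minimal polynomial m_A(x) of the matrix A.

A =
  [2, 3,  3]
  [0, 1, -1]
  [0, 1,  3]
x^2 - 4*x + 4

The characteristic polynomial is χ_A(x) = (x - 2)^3, so the eigenvalues are known. The minimal polynomial is
  m_A(x) = Π_λ (x − λ)^{k_λ}
where k_λ is the size of the *largest* Jordan block for λ (equivalently, the smallest k with (A − λI)^k v = 0 for every generalised eigenvector v of λ).

  λ = 2: largest Jordan block has size 2, contributing (x − 2)^2

So m_A(x) = (x - 2)^2 = x^2 - 4*x + 4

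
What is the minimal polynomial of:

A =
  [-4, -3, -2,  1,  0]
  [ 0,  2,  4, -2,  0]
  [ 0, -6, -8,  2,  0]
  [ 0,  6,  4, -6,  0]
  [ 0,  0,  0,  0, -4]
x^2 + 8*x + 16

The characteristic polynomial is χ_A(x) = (x + 4)^5, so the eigenvalues are known. The minimal polynomial is
  m_A(x) = Π_λ (x − λ)^{k_λ}
where k_λ is the size of the *largest* Jordan block for λ (equivalently, the smallest k with (A − λI)^k v = 0 for every generalised eigenvector v of λ).

  λ = -4: largest Jordan block has size 2, contributing (x + 4)^2

So m_A(x) = (x + 4)^2 = x^2 + 8*x + 16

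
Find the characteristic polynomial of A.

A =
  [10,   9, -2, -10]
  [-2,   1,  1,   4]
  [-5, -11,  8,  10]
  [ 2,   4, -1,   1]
x^4 - 20*x^3 + 150*x^2 - 500*x + 625

Expanding det(x·I − A) (e.g. by cofactor expansion or by noting that A is similar to its Jordan form J, which has the same characteristic polynomial as A) gives
  χ_A(x) = x^4 - 20*x^3 + 150*x^2 - 500*x + 625
which factors as (x - 5)^4. The eigenvalues (with algebraic multiplicities) are λ = 5 with multiplicity 4.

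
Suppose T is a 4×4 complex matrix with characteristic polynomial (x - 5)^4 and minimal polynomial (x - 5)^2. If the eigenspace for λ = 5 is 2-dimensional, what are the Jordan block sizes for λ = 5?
Block sizes for λ = 5: [2, 2]

Step 1 — from the characteristic polynomial, algebraic multiplicity of λ = 5 is 4. From dim ker(T − (5)·I) = 2, there are exactly 2 Jordan blocks for λ = 5.
Step 2 — from the minimal polynomial, the factor (x − 5)^2 tells us the largest block for λ = 5 has size 2.
Step 3 — with total size 4, 2 blocks, and largest block 2, the block sizes (in nonincreasing order) are [2, 2].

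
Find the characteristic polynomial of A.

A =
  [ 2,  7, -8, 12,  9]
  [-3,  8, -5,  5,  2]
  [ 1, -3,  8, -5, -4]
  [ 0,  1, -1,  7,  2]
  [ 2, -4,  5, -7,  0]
x^5 - 25*x^4 + 250*x^3 - 1250*x^2 + 3125*x - 3125

Expanding det(x·I − A) (e.g. by cofactor expansion or by noting that A is similar to its Jordan form J, which has the same characteristic polynomial as A) gives
  χ_A(x) = x^5 - 25*x^4 + 250*x^3 - 1250*x^2 + 3125*x - 3125
which factors as (x - 5)^5. The eigenvalues (with algebraic multiplicities) are λ = 5 with multiplicity 5.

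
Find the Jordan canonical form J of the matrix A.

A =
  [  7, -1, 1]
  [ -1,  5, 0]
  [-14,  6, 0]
J_3(4)

The characteristic polynomial is
  det(x·I − A) = x^3 - 12*x^2 + 48*x - 64 = (x - 4)^3

Eigenvalues and multiplicities (the geometric multiplicity of λ is n − rank(A − λI), which equals the number of Jordan blocks for λ):
  λ = 4: algebraic multiplicity = 3, geometric multiplicity = 1

Determining the block sizes for each eigenvalue:
  λ = 4: one block (gm = 1), so the single block has size am = 3 → block sizes [3]

Assembling the blocks gives a Jordan form
J =
  [4, 1, 0]
  [0, 4, 1]
  [0, 0, 4]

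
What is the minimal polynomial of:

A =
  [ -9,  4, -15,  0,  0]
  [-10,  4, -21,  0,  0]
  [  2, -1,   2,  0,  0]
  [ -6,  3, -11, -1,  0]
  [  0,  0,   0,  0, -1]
x^3 + 3*x^2 + 3*x + 1

The characteristic polynomial is χ_A(x) = (x + 1)^5, so the eigenvalues are known. The minimal polynomial is
  m_A(x) = Π_λ (x − λ)^{k_λ}
where k_λ is the size of the *largest* Jordan block for λ (equivalently, the smallest k with (A − λI)^k v = 0 for every generalised eigenvector v of λ).

  λ = -1: largest Jordan block has size 3, contributing (x + 1)^3

So m_A(x) = (x + 1)^3 = x^3 + 3*x^2 + 3*x + 1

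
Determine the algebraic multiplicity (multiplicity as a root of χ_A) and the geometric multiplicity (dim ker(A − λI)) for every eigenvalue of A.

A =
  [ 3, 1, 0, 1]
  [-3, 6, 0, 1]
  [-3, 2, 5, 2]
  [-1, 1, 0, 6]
λ = 5: alg = 4, geom = 2

Step 1 — factor the characteristic polynomial to read off the algebraic multiplicities:
  χ_A(x) = (x - 5)^4

Step 2 — compute geometric multiplicities via the rank-nullity identity g(λ) = n − rank(A − λI):
  rank(A − (5)·I) = 2, so dim ker(A − (5)·I) = n − 2 = 2

Summary:
  λ = 5: algebraic multiplicity = 4, geometric multiplicity = 2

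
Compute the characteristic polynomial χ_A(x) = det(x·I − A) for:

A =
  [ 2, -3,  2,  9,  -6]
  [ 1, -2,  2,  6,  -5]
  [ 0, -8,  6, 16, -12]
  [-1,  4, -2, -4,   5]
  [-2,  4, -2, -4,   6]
x^5 - 8*x^4 + 24*x^3 - 32*x^2 + 16*x

Expanding det(x·I − A) (e.g. by cofactor expansion or by noting that A is similar to its Jordan form J, which has the same characteristic polynomial as A) gives
  χ_A(x) = x^5 - 8*x^4 + 24*x^3 - 32*x^2 + 16*x
which factors as x*(x - 2)^4. The eigenvalues (with algebraic multiplicities) are λ = 0 with multiplicity 1, λ = 2 with multiplicity 4.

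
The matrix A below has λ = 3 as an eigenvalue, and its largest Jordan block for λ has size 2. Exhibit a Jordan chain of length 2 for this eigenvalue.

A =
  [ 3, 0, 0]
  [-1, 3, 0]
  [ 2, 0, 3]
A Jordan chain for λ = 3 of length 2:
v_1 = (0, -1, 2)ᵀ
v_2 = (1, 0, 0)ᵀ

Let N = A − (3)·I. We want v_2 with N^2 v_2 = 0 but N^1 v_2 ≠ 0; then v_{j-1} := N · v_j for j = 2, …, 2.

Pick v_2 = (1, 0, 0)ᵀ.
Then v_1 = N · v_2 = (0, -1, 2)ᵀ.

Sanity check: (A − (3)·I) v_1 = (0, 0, 0)ᵀ = 0. ✓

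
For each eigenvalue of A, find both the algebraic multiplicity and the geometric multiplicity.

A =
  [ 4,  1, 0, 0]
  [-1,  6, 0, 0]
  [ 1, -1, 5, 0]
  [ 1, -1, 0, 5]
λ = 5: alg = 4, geom = 3

Step 1 — factor the characteristic polynomial to read off the algebraic multiplicities:
  χ_A(x) = (x - 5)^4

Step 2 — compute geometric multiplicities via the rank-nullity identity g(λ) = n − rank(A − λI):
  rank(A − (5)·I) = 1, so dim ker(A − (5)·I) = n − 1 = 3

Summary:
  λ = 5: algebraic multiplicity = 4, geometric multiplicity = 3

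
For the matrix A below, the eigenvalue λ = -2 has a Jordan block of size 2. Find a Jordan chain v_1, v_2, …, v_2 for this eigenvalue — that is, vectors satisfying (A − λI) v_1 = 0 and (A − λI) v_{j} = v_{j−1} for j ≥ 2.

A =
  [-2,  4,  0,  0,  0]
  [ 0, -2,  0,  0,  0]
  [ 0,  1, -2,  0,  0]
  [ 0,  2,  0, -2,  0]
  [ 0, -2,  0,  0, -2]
A Jordan chain for λ = -2 of length 2:
v_1 = (4, 0, 1, 2, -2)ᵀ
v_2 = (0, 1, 0, 0, 0)ᵀ

Let N = A − (-2)·I. We want v_2 with N^2 v_2 = 0 but N^1 v_2 ≠ 0; then v_{j-1} := N · v_j for j = 2, …, 2.

Pick v_2 = (0, 1, 0, 0, 0)ᵀ.
Then v_1 = N · v_2 = (4, 0, 1, 2, -2)ᵀ.

Sanity check: (A − (-2)·I) v_1 = (0, 0, 0, 0, 0)ᵀ = 0. ✓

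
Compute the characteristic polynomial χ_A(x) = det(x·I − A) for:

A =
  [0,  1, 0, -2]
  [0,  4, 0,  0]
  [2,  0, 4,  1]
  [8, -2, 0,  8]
x^4 - 16*x^3 + 96*x^2 - 256*x + 256

Expanding det(x·I − A) (e.g. by cofactor expansion or by noting that A is similar to its Jordan form J, which has the same characteristic polynomial as A) gives
  χ_A(x) = x^4 - 16*x^3 + 96*x^2 - 256*x + 256
which factors as (x - 4)^4. The eigenvalues (with algebraic multiplicities) are λ = 4 with multiplicity 4.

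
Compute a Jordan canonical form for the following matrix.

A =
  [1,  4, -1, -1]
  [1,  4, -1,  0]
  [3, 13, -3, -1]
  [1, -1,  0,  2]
J_2(1) ⊕ J_2(1)

The characteristic polynomial is
  det(x·I − A) = x^4 - 4*x^3 + 6*x^2 - 4*x + 1 = (x - 1)^4

Eigenvalues and multiplicities (the geometric multiplicity of λ is n − rank(A − λI), which equals the number of Jordan blocks for λ):
  λ = 1: algebraic multiplicity = 4, geometric multiplicity = 2

Determining the block sizes for each eigenvalue:
  λ = 1: with am = 4 and gm = 2, the partition is not yet determined (e.g. several partitions of 4 into 2 parts exist). Let N = A − (1)·I. Computing rank(N^1) = 2, rank(N^2) = 0; the number of blocks of size ≥ j is rank(N^{j−1}) − rank(N^j), giving [2, 2]. So we have 2 block(s) of size 2 → block sizes [2, 2]

Assembling the blocks gives a Jordan form
J =
  [1, 1, 0, 0]
  [0, 1, 0, 0]
  [0, 0, 1, 1]
  [0, 0, 0, 1]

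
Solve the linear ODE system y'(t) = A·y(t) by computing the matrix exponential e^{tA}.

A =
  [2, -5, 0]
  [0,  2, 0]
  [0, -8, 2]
e^{tA} =
  [exp(2*t), -5*t*exp(2*t), 0]
  [0, exp(2*t), 0]
  [0, -8*t*exp(2*t), exp(2*t)]

Strategy: write A = P · J · P⁻¹ where J is a Jordan canonical form, so e^{tA} = P · e^{tJ} · P⁻¹, and e^{tJ} can be computed block-by-block.

A has Jordan form
J =
  [2, 1, 0]
  [0, 2, 0]
  [0, 0, 2]
(up to reordering of blocks).

Per-block formulas:
  For a 1×1 block at λ = 2: exp(t · [2]) = [e^(2t)].
  For a 2×2 Jordan block J_2(2): exp(t · J_2(2)) = e^(2t)·(I + t·N), where N is the 2×2 nilpotent shift.

After assembling e^{tJ} and conjugating by P, we get:

e^{tA} =
  [exp(2*t), -5*t*exp(2*t), 0]
  [0, exp(2*t), 0]
  [0, -8*t*exp(2*t), exp(2*t)]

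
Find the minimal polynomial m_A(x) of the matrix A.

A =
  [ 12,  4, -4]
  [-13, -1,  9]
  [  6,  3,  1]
x^3 - 12*x^2 + 48*x - 64

The characteristic polynomial is χ_A(x) = (x - 4)^3, so the eigenvalues are known. The minimal polynomial is
  m_A(x) = Π_λ (x − λ)^{k_λ}
where k_λ is the size of the *largest* Jordan block for λ (equivalently, the smallest k with (A − λI)^k v = 0 for every generalised eigenvector v of λ).

  λ = 4: largest Jordan block has size 3, contributing (x − 4)^3

So m_A(x) = (x - 4)^3 = x^3 - 12*x^2 + 48*x - 64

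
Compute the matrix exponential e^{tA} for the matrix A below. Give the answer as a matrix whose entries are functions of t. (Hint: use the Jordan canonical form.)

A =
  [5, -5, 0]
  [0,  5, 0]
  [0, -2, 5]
e^{tA} =
  [exp(5*t), -5*t*exp(5*t), 0]
  [0, exp(5*t), 0]
  [0, -2*t*exp(5*t), exp(5*t)]

Strategy: write A = P · J · P⁻¹ where J is a Jordan canonical form, so e^{tA} = P · e^{tJ} · P⁻¹, and e^{tJ} can be computed block-by-block.

A has Jordan form
J =
  [5, 1, 0]
  [0, 5, 0]
  [0, 0, 5]
(up to reordering of blocks).

Per-block formulas:
  For a 1×1 block at λ = 5: exp(t · [5]) = [e^(5t)].
  For a 2×2 Jordan block J_2(5): exp(t · J_2(5)) = e^(5t)·(I + t·N), where N is the 2×2 nilpotent shift.

After assembling e^{tJ} and conjugating by P, we get:

e^{tA} =
  [exp(5*t), -5*t*exp(5*t), 0]
  [0, exp(5*t), 0]
  [0, -2*t*exp(5*t), exp(5*t)]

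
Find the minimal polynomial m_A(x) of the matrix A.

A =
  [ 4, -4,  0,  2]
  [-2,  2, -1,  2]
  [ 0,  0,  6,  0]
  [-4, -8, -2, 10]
x^3 - 16*x^2 + 84*x - 144

The characteristic polynomial is χ_A(x) = (x - 6)^3*(x - 4), so the eigenvalues are known. The minimal polynomial is
  m_A(x) = Π_λ (x − λ)^{k_λ}
where k_λ is the size of the *largest* Jordan block for λ (equivalently, the smallest k with (A − λI)^k v = 0 for every generalised eigenvector v of λ).

  λ = 4: largest Jordan block has size 1, contributing (x − 4)
  λ = 6: largest Jordan block has size 2, contributing (x − 6)^2

So m_A(x) = (x - 6)^2*(x - 4) = x^3 - 16*x^2 + 84*x - 144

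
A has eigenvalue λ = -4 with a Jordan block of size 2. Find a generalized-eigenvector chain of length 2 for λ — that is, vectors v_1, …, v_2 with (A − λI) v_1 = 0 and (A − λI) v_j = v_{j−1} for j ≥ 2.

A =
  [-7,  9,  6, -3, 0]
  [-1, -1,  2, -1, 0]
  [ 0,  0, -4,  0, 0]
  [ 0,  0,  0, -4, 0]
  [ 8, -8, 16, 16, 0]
A Jordan chain for λ = -4 of length 2:
v_1 = (-12, -4, 0, 0, 16)ᵀ
v_2 = (1, -1, 0, 0, 0)ᵀ

Let N = A − (-4)·I. We want v_2 with N^2 v_2 = 0 but N^1 v_2 ≠ 0; then v_{j-1} := N · v_j for j = 2, …, 2.

Pick v_2 = (1, -1, 0, 0, 0)ᵀ.
Then v_1 = N · v_2 = (-12, -4, 0, 0, 16)ᵀ.

Sanity check: (A − (-4)·I) v_1 = (0, 0, 0, 0, 0)ᵀ = 0. ✓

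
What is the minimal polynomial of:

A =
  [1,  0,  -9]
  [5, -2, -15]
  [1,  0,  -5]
x^2 + 4*x + 4

The characteristic polynomial is χ_A(x) = (x + 2)^3, so the eigenvalues are known. The minimal polynomial is
  m_A(x) = Π_λ (x − λ)^{k_λ}
where k_λ is the size of the *largest* Jordan block for λ (equivalently, the smallest k with (A − λI)^k v = 0 for every generalised eigenvector v of λ).

  λ = -2: largest Jordan block has size 2, contributing (x + 2)^2

So m_A(x) = (x + 2)^2 = x^2 + 4*x + 4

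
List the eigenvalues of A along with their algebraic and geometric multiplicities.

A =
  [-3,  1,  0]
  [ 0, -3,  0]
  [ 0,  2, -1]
λ = -3: alg = 2, geom = 1; λ = -1: alg = 1, geom = 1

Step 1 — factor the characteristic polynomial to read off the algebraic multiplicities:
  χ_A(x) = (x + 1)*(x + 3)^2

Step 2 — compute geometric multiplicities via the rank-nullity identity g(λ) = n − rank(A − λI):
  rank(A − (-3)·I) = 2, so dim ker(A − (-3)·I) = n − 2 = 1
  rank(A − (-1)·I) = 2, so dim ker(A − (-1)·I) = n − 2 = 1

Summary:
  λ = -3: algebraic multiplicity = 2, geometric multiplicity = 1
  λ = -1: algebraic multiplicity = 1, geometric multiplicity = 1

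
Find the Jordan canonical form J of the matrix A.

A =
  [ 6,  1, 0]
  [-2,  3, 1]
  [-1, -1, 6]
J_3(5)

The characteristic polynomial is
  det(x·I − A) = x^3 - 15*x^2 + 75*x - 125 = (x - 5)^3

Eigenvalues and multiplicities (the geometric multiplicity of λ is n − rank(A − λI), which equals the number of Jordan blocks for λ):
  λ = 5: algebraic multiplicity = 3, geometric multiplicity = 1

Determining the block sizes for each eigenvalue:
  λ = 5: one block (gm = 1), so the single block has size am = 3 → block sizes [3]

Assembling the blocks gives a Jordan form
J =
  [5, 1, 0]
  [0, 5, 1]
  [0, 0, 5]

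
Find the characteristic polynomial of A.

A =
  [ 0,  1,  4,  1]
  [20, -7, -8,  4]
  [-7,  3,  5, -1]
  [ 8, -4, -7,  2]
x^4 - 6*x^2 + 8*x - 3

Expanding det(x·I − A) (e.g. by cofactor expansion or by noting that A is similar to its Jordan form J, which has the same characteristic polynomial as A) gives
  χ_A(x) = x^4 - 6*x^2 + 8*x - 3
which factors as (x - 1)^3*(x + 3). The eigenvalues (with algebraic multiplicities) are λ = -3 with multiplicity 1, λ = 1 with multiplicity 3.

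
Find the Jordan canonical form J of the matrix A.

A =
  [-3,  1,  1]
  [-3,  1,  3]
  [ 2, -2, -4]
J_2(-2) ⊕ J_1(-2)

The characteristic polynomial is
  det(x·I − A) = x^3 + 6*x^2 + 12*x + 8 = (x + 2)^3

Eigenvalues and multiplicities (the geometric multiplicity of λ is n − rank(A − λI), which equals the number of Jordan blocks for λ):
  λ = -2: algebraic multiplicity = 3, geometric multiplicity = 2

Determining the block sizes for each eigenvalue:
  λ = -2: 2 blocks summing to 3 forces exactly one block of size 2 and the rest size 1 → block sizes [2, 1]

Assembling the blocks gives a Jordan form
J =
  [-2,  1,  0]
  [ 0, -2,  0]
  [ 0,  0, -2]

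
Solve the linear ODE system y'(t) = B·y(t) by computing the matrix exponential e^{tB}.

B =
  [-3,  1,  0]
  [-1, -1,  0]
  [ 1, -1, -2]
e^{tB} =
  [-t*exp(-2*t) + exp(-2*t), t*exp(-2*t), 0]
  [-t*exp(-2*t), t*exp(-2*t) + exp(-2*t), 0]
  [t*exp(-2*t), -t*exp(-2*t), exp(-2*t)]

Strategy: write B = P · J · P⁻¹ where J is a Jordan canonical form, so e^{tB} = P · e^{tJ} · P⁻¹, and e^{tJ} can be computed block-by-block.

B has Jordan form
J =
  [-2,  1,  0]
  [ 0, -2,  0]
  [ 0,  0, -2]
(up to reordering of blocks).

Per-block formulas:
  For a 2×2 Jordan block J_2(-2): exp(t · J_2(-2)) = e^(-2t)·(I + t·N), where N is the 2×2 nilpotent shift.
  For a 1×1 block at λ = -2: exp(t · [-2]) = [e^(-2t)].

After assembling e^{tJ} and conjugating by P, we get:

e^{tB} =
  [-t*exp(-2*t) + exp(-2*t), t*exp(-2*t), 0]
  [-t*exp(-2*t), t*exp(-2*t) + exp(-2*t), 0]
  [t*exp(-2*t), -t*exp(-2*t), exp(-2*t)]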